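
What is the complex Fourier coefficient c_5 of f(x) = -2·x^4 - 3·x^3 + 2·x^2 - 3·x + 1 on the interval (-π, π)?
Compute the real Fourier coefficients first: a_5 = -296/625 + 16·π^2/25, b_5 = -6·π^2/5 - 114/125.
Then c_5 = (a_5 − i·b_5)/2 = -148/625 + 8·π^2/25 + 57·i/125 + 3·i·π^2/5.

Final answer: -148/625 + 8·π^2/25 + 57·i/125 + 3·i·π^2/5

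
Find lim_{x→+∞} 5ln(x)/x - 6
The quotient is an ∞/∞ indeterminate form as x → +∞.
The polynomial denominator x dominates the logarithmic numerator (any positive power of x ≫ ln(x) as x → ∞), so the quotient → 0.
Adding the constant: 0 - 6 = -6. Limit = -6.

Final answer: -6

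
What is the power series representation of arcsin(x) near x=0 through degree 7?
5·x^7/112 + 3·x^5/40 + x^3/6 + x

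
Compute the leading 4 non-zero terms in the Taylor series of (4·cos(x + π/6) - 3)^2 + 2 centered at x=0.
x^3·(-3 + 2·√(3))^2·(2/(3·(-3 + 2·√(3))) + 4·√(3)/(-3 + 2·√(3))^2) + x^2·(-3 + 2·√(3))^2·(-2·√(3)/(-3 + 2·√(3)) + 4/(-3 + 2·√(3))^2) + x·(12 - 8·√(3)) + (-3 + 2·√(3))^2 + 2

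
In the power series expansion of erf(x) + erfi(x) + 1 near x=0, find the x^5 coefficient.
Expand to order 5: erf(x) + erfi(x) + 1 = 2·x^5/(5·√(π)) + 4·x/√(π) + 1 + O(x^6).
The coefficient of x^5 is 2/(5·√(π)).

Final answer: 2/(5·√(π))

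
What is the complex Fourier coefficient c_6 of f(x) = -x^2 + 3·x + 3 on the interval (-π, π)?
Compute the real Fourier coefficients first: a_6 = -1/9, b_6 = -1.
Then c_6 = (a_6 − i·b_6)/2 = -1/18 + i/2.

Final answer: -1/18 + i/2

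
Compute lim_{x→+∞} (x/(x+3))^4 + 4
As x → +∞: x/(x+3) = 1/(1 + 3/x) → 1, and the 4th power of a limit-1 base also → 1; with the additive constant, 1 + 4 = 5.
Limit = 5.

Final answer: 5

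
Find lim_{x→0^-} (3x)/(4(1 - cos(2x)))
Both numerator and denominator → 0 as x → 0^-; this is a 0/0 indeterminate form.
Expand each to leading order near x = 0: numerator ~ 3·x, denominator ~ 8·x^2.
The limit of the ratio is -∞.

Final answer: -∞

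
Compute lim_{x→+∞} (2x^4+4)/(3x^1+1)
This is an ∞/∞ indeterminate form as x → +∞.
Divide numerator and denominator by x^4 and let the lower-order terms vanish; the numerator's degree 4 exceeds the denominator's degree 1, so the quotient diverges.
Limit = ∞.

Final answer: ∞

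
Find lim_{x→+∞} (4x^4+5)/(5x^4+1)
This is an ∞/∞ indeterminate form as x → +∞.
Divide numerator and denominator by x^4 and let the lower-order terms vanish; the leading terms give 4/5.
Limit = 4/5.

Final answer: 4/5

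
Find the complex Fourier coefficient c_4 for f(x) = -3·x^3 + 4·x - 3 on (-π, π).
Compute the real Fourier coefficients first: a_4 = 0, b_4 = -41/16 + 3·π^2/2.
Then c_4 = (a_4 − i·b_4)/2 = -3·i·π^2/4 + 41·i/32.

Final answer: -3·i·π^2/4 + 41·i/32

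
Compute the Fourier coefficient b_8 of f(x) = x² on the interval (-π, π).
b_8 = (1/π) ∫_{-π}^{π} f(x)·sin(8x) dx.
Evaluate the integral (use parity and integration by parts as needed): b_8 = 0.

Final answer: 0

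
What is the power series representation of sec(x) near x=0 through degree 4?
5·x^4/24 + x^2/2 + 1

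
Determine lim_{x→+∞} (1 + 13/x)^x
As x → +∞: this is the defining limit (1 + 13/x)^x → e^13.
Limit = e^(13).

Final answer: e^(13)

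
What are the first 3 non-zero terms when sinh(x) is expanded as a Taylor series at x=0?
x^5/120 + x^3/6 + x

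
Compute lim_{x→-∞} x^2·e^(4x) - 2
The product is a 0·∞ indeterminate form at x → -∞.
Rewrite the product as x^2 / e^(-4x) (an ∞/∞ form) and apply L'Hôpital, or use the standard hierarchy e^(4|x|) ≫ |x^2| as x → -∞.
The indeterminate product → 0, so the limit = -2.

Final answer: -2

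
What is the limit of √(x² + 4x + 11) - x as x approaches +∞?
As x → +∞: multiply by the conjugate to get (4x+11)/(√(x²+4x+11)+x); the denominator ~ 2x, so the limit is 4/2 = 2.
Limit = 2.

Final answer: 2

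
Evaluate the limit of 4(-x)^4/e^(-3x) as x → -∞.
This is an ∞/∞ indeterminate form as x → -∞.
Compare growth rates of the dominant terms (exponentials ≫ polynomials ≫ logarithms), or apply L'Hôpital's rule; the quotient → 0.
Limit = 0.

Final answer: 0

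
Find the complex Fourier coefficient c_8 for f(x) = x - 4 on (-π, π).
Compute the real Fourier coefficients first: a_8 = 0, b_8 = -1/4.
Then c_8 = (a_8 − i·b_8)/2 = i/8.

Final answer: i/8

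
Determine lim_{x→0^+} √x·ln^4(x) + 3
The product is a 0·∞ indeterminate form at x → 0⁺.
Rewrite the product as ln^4(x) / x^(-1/2) and apply L'Hôpital, or use the standard hierarchy x^(-1/2) ≫ |ln x|^4 as x → 0⁺.
The indeterminate product → 0, so the limit = 3.

Final answer: 3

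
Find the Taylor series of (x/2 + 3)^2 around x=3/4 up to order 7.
729/64 + 27·(x - 3/4)/8 + (x - 3/4)^2/4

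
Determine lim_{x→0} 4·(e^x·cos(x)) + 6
Direct substitution at x = 0 gives 10.

Final answer: 10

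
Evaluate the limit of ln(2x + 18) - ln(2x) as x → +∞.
This is an ∞ − ∞ indeterminate form.
Combine the logarithms: ln(2x+18) − ln(2x) = ln((2x+18)/(2x)) = ln(1 + 18/(2x)) → ln(1) = 0.
Limit = 0.

Final answer: 0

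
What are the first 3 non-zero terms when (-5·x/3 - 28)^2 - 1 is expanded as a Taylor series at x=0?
25·x^2/9 + 280·x/3 + 783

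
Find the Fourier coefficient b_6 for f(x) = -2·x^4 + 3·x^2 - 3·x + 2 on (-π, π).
b_6 = (1/π) ∫_{-π}^{π} f(x)·sin(6x) dx.
Evaluate the integral (use parity and integration by parts as needed): b_6 = 1.

Final answer: 1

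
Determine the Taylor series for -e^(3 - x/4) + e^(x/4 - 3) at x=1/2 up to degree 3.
(1 - e^(23/4))·e^(-23/8) + (1 + e^(23/4))·e^(-23/8)·(x - 1/2)/4 + (1 - e^(23/4))·e^(-23/8)·(x - 1/2)^2/32 + (1 + e^(23/4))·e^(-23/8)·(x - 1/2)^3/384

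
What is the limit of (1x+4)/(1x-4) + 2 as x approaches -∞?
Evaluate the dominant behaviour as x → -∞; each term tends to a finite value or vanishes.
Limit = 3.

Final answer: 3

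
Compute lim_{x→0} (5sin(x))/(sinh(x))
Both numerator and denominator → 0 as x → 0; this is a 0/0 indeterminate form.
Expand each to leading order near x = 0: numerator ~ 5·x, denominator ~ x.
The limit of the ratio is 5.

Final answer: 5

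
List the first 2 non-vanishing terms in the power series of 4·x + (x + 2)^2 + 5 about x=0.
8·x + 9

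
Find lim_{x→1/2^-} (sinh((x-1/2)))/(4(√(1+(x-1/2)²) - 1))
Both numerator and denominator → 0 as x → 1/2^-; this is a 0/0 indeterminate form.
Expand each to leading order near x = 1/2: numerator ~ (x - 1/2), denominator ~ 2·(x - 1/2)^2.
The limit of the ratio is -∞.

Final answer: -∞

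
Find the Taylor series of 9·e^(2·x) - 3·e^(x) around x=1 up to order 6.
-3·e + 9·e^(2) + (-3·e + 18·e^(2))·(x - 1) + (-3·e/2 + 18·e^(2))·(x - 1)^2 + (-e/2 + 12·e^(2))·(x - 1)^3 + (-e/8 + 6·e^(2))·(x - 1)^4 + (-e/40 + 12·e^(2)/5)·(x - 1)^5 + (-e/240 + 4·e^(2)/5)·(x - 1)^6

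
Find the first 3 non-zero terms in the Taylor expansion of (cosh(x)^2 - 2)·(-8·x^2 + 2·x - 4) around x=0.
4·x^2 - 2·x + 4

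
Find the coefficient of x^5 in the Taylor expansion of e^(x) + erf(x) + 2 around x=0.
Expand to order 5: e^(x) + erf(x) + 2 = x^5·(1/120 + 1/(5·√(π))) + x^4/24 + x^3·(1/6 - 2/(3·√(π))) + x^2/2 + x·(1 + 2/√(π)) + 3 + O(x^6).
The coefficient of x^5 is 1/120 + 1/(5·√(π)).

Final answer: 1/120 + 1/(5·√(π))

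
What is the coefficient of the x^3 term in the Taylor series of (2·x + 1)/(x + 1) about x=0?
Expand to order 3: (2·x + 1)/(x + 1) = x^3 - x^2 + x + 1 + O(x^4).
The coefficient of x^3 is 1.

Final answer: 1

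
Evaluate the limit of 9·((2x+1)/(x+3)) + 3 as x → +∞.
Evaluate the dominant behaviour as x → +∞; each term tends to a finite value or vanishes.
Limit = 21.

Final answer: 21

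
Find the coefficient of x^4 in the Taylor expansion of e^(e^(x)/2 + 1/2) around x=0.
Expand to order 4: e^(e^(x)/2 + 1/2) = 49·e·x^4/384 + 11·e·x^3/48 + 3·e·x^2/8 + e·x/2 + e + O(x^5).
The coefficient of x^4 is 49·e/384.

Final answer: 49·e/384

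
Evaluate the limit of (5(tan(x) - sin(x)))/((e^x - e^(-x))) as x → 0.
Both numerator and denominator → 0 as x → 0; this is a 0/0 indeterminate form.
Expand each to leading order near x = 0: numerator ~ 5·x^3/2, denominator ~ 2·x.
The limit of the ratio is 0.

Final answer: 0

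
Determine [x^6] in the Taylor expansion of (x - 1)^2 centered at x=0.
Expand to order 6: (x - 1)^2 = x^2 - 2·x + 1 + O(x^7).
The coefficient of x^6 is 0.

Final answer: 0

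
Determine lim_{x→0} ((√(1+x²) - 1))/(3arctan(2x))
Both numerator and denominator → 0 as x → 0; this is a 0/0 indeterminate form.
Expand each to leading order near x = 0: numerator ~ x^2/2, denominator ~ 6·x.
The limit of the ratio is 0.

Final answer: 0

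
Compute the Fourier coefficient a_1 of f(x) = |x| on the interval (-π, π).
a_1 = (1/π) ∫_{-π}^{π} f(x)·cos(1x) dx.
Evaluate the integral (use parity and integration by parts as needed): a_1 = -4/π.

Final answer: -4/π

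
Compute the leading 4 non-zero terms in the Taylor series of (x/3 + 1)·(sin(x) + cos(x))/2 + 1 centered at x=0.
-x^3/6 - x^2/12 + 2·x/3 + 3/2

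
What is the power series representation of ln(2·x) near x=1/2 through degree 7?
2·(x - 1/2) - 2·(x - 1/2)^2 + 8·(x - 1/2)^3/3 - 4·(x - 1/2)^4 + 32·(x - 1/2)^5/5 - 32·(x - 1/2)^6/3 + 128·(x - 1/2)^7/7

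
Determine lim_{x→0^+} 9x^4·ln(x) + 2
The product is a 0·∞ indeterminate form at x → 0⁺.
Rewrite the product as 9·ln(x) / x^(-4) and apply L'Hôpital, or use the standard hierarchy x^(-4) ≫ |ln x| as x → 0⁺.
The indeterminate product → 0, so the limit = 2.

Final answer: 2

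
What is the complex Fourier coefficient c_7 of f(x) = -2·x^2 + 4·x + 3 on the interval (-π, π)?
Compute the real Fourier coefficients first: a_7 = 8/49, b_7 = 8/7.
Then c_7 = (a_7 − i·b_7)/2 = 4/49 - 4·i/7.

Final answer: 4/49 - 4·i/7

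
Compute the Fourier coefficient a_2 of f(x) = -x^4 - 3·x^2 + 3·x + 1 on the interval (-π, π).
a_2 = (1/π) ∫_{-π}^{π} f(x)·cos(2x) dx.
Evaluate the integral (use parity and integration by parts as needed): a_2 = -2·π^2.

Final answer: -2·π^2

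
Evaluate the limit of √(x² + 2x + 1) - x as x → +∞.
This is an ∞ − ∞ indeterminate form.
Multiply and divide by the conjugate √(x²+2x + 1) + x; the x² terms cancel, leaving (2x + 1)/(√(x²+2x + 1)+x) → 2/2 = 1.
Limit = 1.

Final answer: 1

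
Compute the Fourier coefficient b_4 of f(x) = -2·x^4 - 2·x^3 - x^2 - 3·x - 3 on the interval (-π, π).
b_4 = (1/π) ∫_{-π}^{π} f(x)·sin(4x) dx.
Evaluate the integral (use parity and integration by parts as needed): b_4 = 9/8 + π^2.

Final answer: 9/8 + π^2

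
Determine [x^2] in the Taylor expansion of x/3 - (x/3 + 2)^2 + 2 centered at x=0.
Expand to order 2: x/3 - (x/3 + 2)^2 + 2 = -x^2/9 - x - 2 + O(x^3).
The coefficient of x^2 is -1/9.

Final answer: -1/9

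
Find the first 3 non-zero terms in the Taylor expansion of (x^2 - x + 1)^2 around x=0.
3·x^2 - 2·x + 1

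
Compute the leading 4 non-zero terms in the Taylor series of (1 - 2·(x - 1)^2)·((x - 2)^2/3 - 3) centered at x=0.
4·x^3 - 7·x^2/3 - 16·x/3 + 5/3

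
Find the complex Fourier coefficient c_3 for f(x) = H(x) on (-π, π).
Compute the real Fourier coefficients first: a_3 = 0, b_3 = 2/(3·π).
Then c_3 = (a_3 − i·b_3)/2 = -i/(3·π).

Final answer: -i/(3·π)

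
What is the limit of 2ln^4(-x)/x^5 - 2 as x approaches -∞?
The quotient is an ∞/∞ indeterminate form as x → -∞.
Compare growth rates of the dominant terms (exponentials ≫ polynomials ≫ logarithms), or apply L'Hôpital's rule; the quotient → 0.
Adding the constant: 0 - 2 = -2. Limit = -2.

Final answer: -2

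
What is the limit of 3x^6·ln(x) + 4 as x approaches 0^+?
The product is a 0·∞ indeterminate form at x → 0⁺.
Rewrite the product as 3·ln(x) / x^(-6) and apply L'Hôpital, or use the standard hierarchy x^(-6) ≫ |ln x| as x → 0⁺.
The indeterminate product → 0, so the limit = 4.

Final answer: 4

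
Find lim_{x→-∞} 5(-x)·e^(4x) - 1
The product is a 0·∞ indeterminate form at x → -∞.
Rewrite the product as 5(-x) / e^(-4x) (an ∞/∞ form) and apply L'Hôpital, or use the standard hierarchy e^(4|x|) ≫ |(-x)| as x → -∞.
The indeterminate product → 0, so the limit = -1.

Final answer: -1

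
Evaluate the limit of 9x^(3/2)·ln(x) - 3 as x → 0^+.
The product is a 0·∞ indeterminate form at x → 0⁺.
Rewrite the product as 9·ln(x) / x^(-3/2) and apply L'Hôpital, or use the standard hierarchy x^(-3/2) ≫ |ln x| as x → 0⁺.
The indeterminate product → 0, so the limit = -3.

Final answer: -3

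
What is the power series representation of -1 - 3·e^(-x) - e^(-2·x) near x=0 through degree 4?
-19·x^4/24 + 11·x^3/6 - 7·x^2/2 + 5·x - 5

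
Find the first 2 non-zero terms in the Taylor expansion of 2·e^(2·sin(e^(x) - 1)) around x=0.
4·x + 2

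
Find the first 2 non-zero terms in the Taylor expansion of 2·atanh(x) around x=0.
2·x^3/3 + 2·x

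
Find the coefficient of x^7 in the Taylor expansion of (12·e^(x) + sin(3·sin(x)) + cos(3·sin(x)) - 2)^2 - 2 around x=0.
Expand to order 7: (12·e^(x) + sin(3·sin(x)) + cos(3·sin(x)) - 2)^2 - 2 = -50339·x^7/280 + 4879·x^6/60 + 4981·x^5/20 + 61·x^4/2 - 21·x^3 + 258·x^2 + 330·x + 119 + O(x^8).
The coefficient of x^7 is -50339/280.

Final answer: -50339/280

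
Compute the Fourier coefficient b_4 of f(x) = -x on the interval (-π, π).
b_4 = (1/π) ∫_{-π}^{π} f(x)·sin(4x) dx.
Evaluate the integral (use parity and integration by parts as needed): b_4 = 1/2.

Final answer: 1/2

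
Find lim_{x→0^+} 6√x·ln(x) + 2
The product is a 0·∞ indeterminate form at x → 0⁺.
Rewrite the product as 6·ln(x) / x^(-1/2) and apply L'Hôpital, or use the standard hierarchy x^(-1/2) ≫ |ln x| as x → 0⁺.
The indeterminate product → 0, so the limit = 2.

Final answer: 2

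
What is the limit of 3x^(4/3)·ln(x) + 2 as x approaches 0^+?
The product is a 0·∞ indeterminate form at x → 0⁺.
Rewrite the product as 3·ln(x) / x^(-4/3) and apply L'Hôpital, or use the standard hierarchy x^(-4/3) ≫ |ln x| as x → 0⁺.
The indeterminate product → 0, so the limit = 2.

Final answer: 2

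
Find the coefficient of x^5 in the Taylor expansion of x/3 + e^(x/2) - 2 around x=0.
Expand to order 5: x/3 + e^(x/2) - 2 = x^5/3840 + x^4/384 + x^3/48 + x^2/8 + 5·x/6 - 1 + O(x^6).
The coefficient of x^5 is 1/3840.

Final answer: 1/3840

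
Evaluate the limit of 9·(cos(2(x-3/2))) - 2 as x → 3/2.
Direct substitution at x = 3/2 gives 7.

Final answer: 7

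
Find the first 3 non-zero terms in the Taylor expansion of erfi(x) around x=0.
x^5/(5·√(π)) + 2·x^3/(3·√(π)) + 2·x/√(π)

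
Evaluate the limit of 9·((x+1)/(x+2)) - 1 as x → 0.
Direct substitution at x = 0 gives 7/2.

Final answer: 7/2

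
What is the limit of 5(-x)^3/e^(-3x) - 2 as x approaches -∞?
The quotient is an ∞/∞ indeterminate form as x → -∞.
Compare growth rates of the dominant terms (exponentials ≫ polynomials ≫ logarithms), or apply L'Hôpital's rule; the quotient → 0.
Adding the constant: 0 - 2 = -2. Limit = -2.

Final answer: -2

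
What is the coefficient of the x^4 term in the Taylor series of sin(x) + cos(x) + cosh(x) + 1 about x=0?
Expand to order 4: sin(x) + cos(x) + cosh(x) + 1 = x^4/12 - x^3/6 + x + 3 + O(x^5).
The coefficient of x^4 is 1/12.

Final answer: 1/12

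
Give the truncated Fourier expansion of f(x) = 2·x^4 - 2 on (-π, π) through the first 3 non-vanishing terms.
(96 - 16·π^2)·cos(x) + (-6 + 4·π^2)·cos(2·x) - 2 + 2·π^4/5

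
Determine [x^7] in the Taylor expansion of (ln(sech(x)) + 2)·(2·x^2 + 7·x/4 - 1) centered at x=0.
Expand to order 7: (ln(sech(x)) + 2)·(2·x^2 + 7·x/4 - 1) = -7·x^7/180 + 17·x^6/90 + 7·x^5/48 - 13·x^4/12 - 7·x^3/8 + 9·x^2/2 + 7·x/2 - 2 + O(x^8).
The coefficient of x^7 is -7/180.

Final answer: -7/180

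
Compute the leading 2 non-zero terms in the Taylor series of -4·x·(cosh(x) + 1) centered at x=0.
-2·x^3 - 8·x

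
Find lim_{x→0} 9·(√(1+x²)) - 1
Direct substitution at x = 0 gives 8.

Final answer: 8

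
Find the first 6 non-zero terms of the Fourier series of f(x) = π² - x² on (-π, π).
4·cos(x) - cos(2·x) + 4·cos(3·x)/9 - cos(4·x)/4 + 4·cos(5·x)/25 + 2·π^2/3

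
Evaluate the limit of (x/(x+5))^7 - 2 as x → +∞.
As x → +∞: x/(x+5) = 1/(1 + 5/x) → 1, and the 7th power of a limit-1 base also → 1; with the additive constant, 1 - 2 = -1.
Limit = -1.

Final answer: -1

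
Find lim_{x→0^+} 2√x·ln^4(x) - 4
The product is a 0·∞ indeterminate form at x → 0⁺.
Rewrite the product as 2·ln^4(x) / x^(-1/2) and apply L'Hôpital, or use the standard hierarchy x^(-1/2) ≫ |ln x|^4 as x → 0⁺.
The indeterminate product → 0, so the limit = -4.

Final answer: -4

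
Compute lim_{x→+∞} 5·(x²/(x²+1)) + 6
Evaluate the dominant behaviour as x → +∞; each term tends to a finite value or vanishes.
Limit = 11.

Final answer: 11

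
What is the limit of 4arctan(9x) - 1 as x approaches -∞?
Evaluate the dominant behaviour as x → -∞; each term tends to a finite value or vanishes.
Limit = -2·π - 1.

Final answer: -2·π - 1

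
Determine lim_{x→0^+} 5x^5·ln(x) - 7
The product is a 0·∞ indeterminate form at x → 0⁺.
Rewrite the product as 5·ln(x) / x^(-5) and apply L'Hôpital, or use the standard hierarchy x^(-5) ≫ |ln x| as x → 0⁺.
The indeterminate product → 0, so the limit = -7.

Final answer: -7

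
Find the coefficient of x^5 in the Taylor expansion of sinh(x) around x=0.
Expand to order 5: sinh(x) = x^5/120 + x^3/6 + x + O(x^6).
The coefficient of x^5 is 1/120.

Final answer: 1/120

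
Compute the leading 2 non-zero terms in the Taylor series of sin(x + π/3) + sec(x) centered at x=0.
x/2 + √(3)/2 + 1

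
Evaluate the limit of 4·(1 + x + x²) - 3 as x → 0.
Direct substitution at x = 0 gives 1.

Final answer: 1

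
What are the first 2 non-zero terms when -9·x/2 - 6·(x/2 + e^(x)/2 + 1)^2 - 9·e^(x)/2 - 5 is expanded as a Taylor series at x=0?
-27·x - 23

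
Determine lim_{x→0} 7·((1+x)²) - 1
Direct substitution at x = 0 gives 6.

Final answer: 6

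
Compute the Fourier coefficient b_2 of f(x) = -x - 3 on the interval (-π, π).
b_2 = (1/π) ∫_{-π}^{π} f(x)·sin(2x) dx.
Evaluate the integral (use parity and integration by parts as needed): b_2 = 1.

Final answer: 1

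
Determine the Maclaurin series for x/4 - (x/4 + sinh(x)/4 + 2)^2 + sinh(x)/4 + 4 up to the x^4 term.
-x^4/24 - x^3/8 - x^2/4 - 3·x/2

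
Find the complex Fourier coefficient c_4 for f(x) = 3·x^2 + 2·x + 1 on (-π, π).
Compute the real Fourier coefficients first: a_4 = 3/4, b_4 = -1.
Then c_4 = (a_4 − i·b_4)/2 = 3/8 + i/2.

Final answer: 3/8 + i/2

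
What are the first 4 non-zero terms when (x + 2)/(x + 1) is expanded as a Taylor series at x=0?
-x^3 + x^2 - x + 2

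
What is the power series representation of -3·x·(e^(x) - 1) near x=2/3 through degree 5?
-2·e^(2/3) + 2 + (3 - 5·e^(2/3))·(x - 2/3) - 4·e^(2/3)·(x - 2/3)^2 - 11·e^(2/3)·(x - 2/3)^3/6 - 7·e^(2/3)·(x - 2/3)^4/12 - 17·e^(2/3)·(x - 2/3)^5/120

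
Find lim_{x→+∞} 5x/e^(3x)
This is an ∞/∞ indeterminate form as x → +∞.
The exponential denominator e^(3x) dominates the polynomial numerator (e^x ≫ x as x → ∞), so the quotient → 0.
Limit = 0.

Final answer: 0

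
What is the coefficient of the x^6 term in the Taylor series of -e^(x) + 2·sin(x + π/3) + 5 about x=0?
Expand to order 6: -e^(x) + 2·sin(x + π/3) + 5 = x^6·(-√(3)/720 - 1/720) + x^4·(-1/24 + √(3)/24) - x^3/3 + x^2·(-√(3)/2 - 1/2) + √(3) + 4 + O(x^7).
The coefficient of x^6 is -√(3)/720 - 1/720.

Final answer: -√(3)/720 - 1/720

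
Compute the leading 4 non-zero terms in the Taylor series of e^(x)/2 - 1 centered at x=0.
x^3/12 + x^2/4 + x/2 - 1/2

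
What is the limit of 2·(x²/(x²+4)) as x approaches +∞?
Evaluate the dominant behaviour as x → +∞; each term tends to a finite value or vanishes.
Limit = 2.

Final answer: 2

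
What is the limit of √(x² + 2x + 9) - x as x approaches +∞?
This is an ∞ − ∞ indeterminate form.
Multiply and divide by the conjugate √(x²+2x + 9) + x; the x² terms cancel, leaving (2x + 9)/(√(x²+2x + 9)+x) → 2/2 = 1.
Limit = 1.

Final answer: 1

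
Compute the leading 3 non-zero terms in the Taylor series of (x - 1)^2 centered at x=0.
x^2 - 2·x + 1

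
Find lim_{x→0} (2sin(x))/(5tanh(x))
Both numerator and denominator → 0 as x → 0; this is a 0/0 indeterminate form.
Expand each to leading order near x = 0: numerator ~ 2·x, denominator ~ 5·x.
The limit of the ratio is 2/5.

Final answer: 2/5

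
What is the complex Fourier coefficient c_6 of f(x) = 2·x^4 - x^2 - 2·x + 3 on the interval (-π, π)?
Compute the real Fourier coefficients first: a_6 = -5/27 + 4·π^2/9, b_6 = 2/3.
Then c_6 = (a_6 − i·b_6)/2 = -5/54 + 2·π^2/9 - i/3.

Final answer: -5/54 + 2·π^2/9 - i/3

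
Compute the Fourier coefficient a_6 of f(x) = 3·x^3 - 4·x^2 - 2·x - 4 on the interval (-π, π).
a_6 = (1/π) ∫_{-π}^{π} f(x)·cos(6x) dx.
Evaluate the integral (use parity and integration by parts as needed): a_6 = -4/9.

Final answer: -4/9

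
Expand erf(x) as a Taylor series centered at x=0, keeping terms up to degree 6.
x^5/(5·√(π)) - 2·x^3/(3·√(π)) + 2·x/√(π)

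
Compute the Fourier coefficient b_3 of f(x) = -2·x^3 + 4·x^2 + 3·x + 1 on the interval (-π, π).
b_3 = (1/π) ∫_{-π}^{π} f(x)·sin(3x) dx.
Evaluate the integral (use parity and integration by parts as needed): b_3 = 26/9 - 4·π^2/3.

Final answer: 26/9 - 4·π^2/3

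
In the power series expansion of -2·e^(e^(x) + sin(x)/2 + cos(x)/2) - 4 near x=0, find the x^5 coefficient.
Expand to order 5: -2·e^(e^(x) + sin(x)/2 + cos(x)/2) - 4 = -1811·x^5·e^(3/2)/1920 - 91·x^4·e^(3/2)/64 - 49·x^3·e^(3/2)/24 - 11·x^2·e^(3/2)/4 - 3·x·e^(3/2) - 2·e^(3/2) - 4 + O(x^6).
The coefficient of x^5 is -1811·e^(3/2)/1920.

Final answer: -1811·e^(3/2)/1920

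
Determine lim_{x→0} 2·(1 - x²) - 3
Direct substitution at x = 0 gives -1.

Final answer: -1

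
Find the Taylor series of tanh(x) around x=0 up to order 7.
-17·x^7/315 + 2·x^5/15 - x^3/3 + x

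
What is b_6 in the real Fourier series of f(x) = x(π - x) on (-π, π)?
b_6 = (1/π) ∫_{-π}^{π} f(x)·sin(6x) dx.
Evaluate the integral (use parity and integration by parts as needed): b_6 = -π/3.

Final answer: -π/3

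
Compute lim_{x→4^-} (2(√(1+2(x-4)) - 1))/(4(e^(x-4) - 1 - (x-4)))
Both numerator and denominator → 0 as x → 4^-; this is a 0/0 indeterminate form.
Expand each to leading order near x = 4: numerator ~ 2·(x - 4), denominator ~ 2·(x - 4)^2.
The limit of the ratio is -∞.

Final answer: -∞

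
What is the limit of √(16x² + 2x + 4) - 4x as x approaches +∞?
As x → +∞: multiply by the conjugate to get (2x+4)/(√(16x²+2x+4)+4x); the denominator ~ 8x, so the limit is 2/8 = 1/4.
Limit = 1/4.

Final answer: 1/4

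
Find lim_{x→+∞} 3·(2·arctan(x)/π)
Evaluate the dominant behaviour as x → +∞; each term tends to a finite value or vanishes.
Limit = 3.

Final answer: 3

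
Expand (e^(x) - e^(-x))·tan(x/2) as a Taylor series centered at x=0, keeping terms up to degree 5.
x^4/4 + x^2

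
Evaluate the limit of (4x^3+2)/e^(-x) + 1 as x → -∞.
The quotient is an ∞/∞ indeterminate form as x → -∞.
Compare growth rates of the dominant terms (exponentials ≫ polynomials ≫ logarithms), or apply L'Hôpital's rule; the quotient → 0.
Adding the constant: 0 + 1 = 1. Limit = 1.

Final answer: 1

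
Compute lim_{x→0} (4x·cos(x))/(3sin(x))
Both numerator and denominator → 0 as x → 0; this is a 0/0 indeterminate form.
Expand each to leading order near x = 0: numerator ~ 4·x, denominator ~ 3·x.
The limit of the ratio is 4/3.

Final answer: 4/3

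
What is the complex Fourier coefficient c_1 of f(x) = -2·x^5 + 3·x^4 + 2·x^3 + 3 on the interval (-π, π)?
Compute the real Fourier coefficients first: a_1 = 144 - 24·π^2, b_1 = -504 - 4·π^4 + 84·π^2.
Then c_1 = (a_1 − i·b_1)/2 = -12·π^2 + 72 - 42·i·π^2 + 2·i·π^4 + 252·i.

Final answer: -12·π^2 + 72 - 42·i·π^2 + 2·i·π^4 + 252·i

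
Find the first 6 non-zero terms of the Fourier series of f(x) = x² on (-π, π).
-4·cos(x) + cos(2·x) - 4·cos(3·x)/9 + cos(4·x)/4 - 4·cos(5·x)/25 + π^2/3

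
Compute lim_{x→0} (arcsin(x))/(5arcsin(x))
Both numerator and denominator → 0 as x → 0; this is a 0/0 indeterminate form.
Expand each to leading order near x = 0: numerator ~ x, denominator ~ 5·x.
The limit of the ratio is 1/5.

Final answer: 1/5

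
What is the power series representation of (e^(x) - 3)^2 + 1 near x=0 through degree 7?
61·x^7/2520 + 29·x^6/360 + 13·x^5/60 + 5·x^4/12 + x^3/3 - x^2 - 4·x + 5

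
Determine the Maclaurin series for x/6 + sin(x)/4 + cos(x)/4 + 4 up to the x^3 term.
-x^3/24 - x^2/8 + 5·x/12 + 17/4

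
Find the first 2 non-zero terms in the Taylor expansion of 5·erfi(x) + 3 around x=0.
10·x/√(π) + 3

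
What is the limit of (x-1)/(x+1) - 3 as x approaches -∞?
Evaluate the dominant behaviour as x → -∞; each term tends to a finite value or vanishes.
Limit = -2.

Final answer: -2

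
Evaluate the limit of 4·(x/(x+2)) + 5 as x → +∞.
Evaluate the dominant behaviour as x → +∞; each term tends to a finite value or vanishes.
Limit = 9.

Final answer: 9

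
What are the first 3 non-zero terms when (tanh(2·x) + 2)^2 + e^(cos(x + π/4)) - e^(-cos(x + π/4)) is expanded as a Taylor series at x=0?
x^2·(-√(2)·e^(√(2)/2)/4 - √(2)·e^(-√(2)/2)/4 - e^(-√(2)/2)/4 + e^(√(2)/2)/4 + 4) + x·(-√(2)·e^(√(2)/2)/2 - √(2)·e^(-√(2)/2)/2 + 8) - e^(-√(2)/2) + e^(√(2)/2) + 4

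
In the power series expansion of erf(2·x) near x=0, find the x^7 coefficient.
Expand to order 7: erf(2·x) = -128·x^7/(21·√(π)) + 32·x^5/(5·√(π)) - 16·x^3/(3·√(π)) + 4·x/√(π) + O(x^8).
The coefficient of x^7 is -128/(21·√(π)).

Final answer: -128/(21·√(π))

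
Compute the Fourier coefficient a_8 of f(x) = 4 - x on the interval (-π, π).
a_8 = (1/π) ∫_{-π}^{π} f(x)·cos(8x) dx.
Evaluate the integral (use parity and integration by parts as needed): a_8 = 0.

Final answer: 0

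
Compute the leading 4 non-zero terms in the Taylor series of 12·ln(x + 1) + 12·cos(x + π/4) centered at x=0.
x^3·(√(2) + 4) + x^2·(-6 - 3·√(2)) + x·(12 - 6·√(2)) + 6·√(2)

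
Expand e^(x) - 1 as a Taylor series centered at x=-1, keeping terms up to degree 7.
(1 - e)·e^(-1) + e^(-1)·(x + 1) + e^(-1)·(x + 1)^2/2 + e^(-1)·(x + 1)^3/6 + e^(-1)·(x + 1)^4/24 + e^(-1)·(x + 1)^5/120 + e^(-1)·(x + 1)^6/720 + e^(-1)·(x + 1)^7/5040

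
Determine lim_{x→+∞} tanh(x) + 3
Evaluate the dominant behaviour as x → +∞; each term tends to a finite value or vanishes.
Limit = 4.

Final answer: 4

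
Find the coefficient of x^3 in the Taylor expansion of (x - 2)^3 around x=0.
Expand to order 3: (x - 2)^3 = x^3 - 6·x^2 + 12·x - 8 + O(x^4).
The coefficient of x^3 is 1.

Final answer: 1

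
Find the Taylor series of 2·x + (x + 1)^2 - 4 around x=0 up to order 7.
x^2 + 4·x - 3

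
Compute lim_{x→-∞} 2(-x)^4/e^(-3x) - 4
The quotient is an ∞/∞ indeterminate form as x → -∞.
Compare growth rates of the dominant terms (exponentials ≫ polynomials ≫ logarithms), or apply L'Hôpital's rule; the quotient → 0.
Adding the constant: 0 - 4 = -4. Limit = -4.

Final answer: -4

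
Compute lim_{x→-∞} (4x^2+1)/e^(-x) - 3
The quotient is an ∞/∞ indeterminate form as x → -∞.
Compare growth rates of the dominant terms (exponentials ≫ polynomials ≫ logarithms), or apply L'Hôpital's rule; the quotient → 0.
Adding the constant: 0 - 3 = -3. Limit = -3.

Final answer: -3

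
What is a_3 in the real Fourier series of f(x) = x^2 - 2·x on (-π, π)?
a_3 = (1/π) ∫_{-π}^{π} f(x)·cos(3x) dx.
Evaluate the integral (use parity and integration by parts as needed): a_3 = -4/9.

Final answer: -4/9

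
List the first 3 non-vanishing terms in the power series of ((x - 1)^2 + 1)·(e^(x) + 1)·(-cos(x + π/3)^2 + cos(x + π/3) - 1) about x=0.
-15·x^2/4 + 3·x/2 - 3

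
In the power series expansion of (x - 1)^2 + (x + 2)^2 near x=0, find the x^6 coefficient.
Expand to order 6: (x - 1)^2 + (x + 2)^2 = 2·x^2 + 2·x + 5 + O(x^7).
The coefficient of x^6 is 0.

Final answer: 0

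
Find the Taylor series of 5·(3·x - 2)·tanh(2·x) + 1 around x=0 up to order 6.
64·x^6 - 128·x^5/3 - 40·x^4 + 80·x^3/3 + 30·x^2 - 20·x + 1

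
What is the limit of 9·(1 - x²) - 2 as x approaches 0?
Direct substitution at x = 0 gives 7.

Final answer: 7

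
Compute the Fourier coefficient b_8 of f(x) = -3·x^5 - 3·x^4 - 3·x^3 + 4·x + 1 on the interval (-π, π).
b_8 = (1/π) ∫_{-π}^{π} f(x)·sin(8x) dx.
Evaluate the integral (use parity and integration by parts as needed): b_8 = -2147/2048 + 33·π^2/64 + 3·π^4/4.

Final answer: -2147/2048 + 33·π^2/64 + 3·π^4/4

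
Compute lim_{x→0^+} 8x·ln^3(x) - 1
The product is a 0·∞ indeterminate form at x → 0⁺.
Rewrite the product as 8·ln^3(x) / x^(-1) and apply L'Hôpital, or use the standard hierarchy x^(-1) ≫ |ln x|^3 as x → 0⁺.
The indeterminate product → 0, so the limit = -1.

Final answer: -1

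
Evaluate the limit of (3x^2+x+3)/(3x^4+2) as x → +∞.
This is an ∞/∞ indeterminate form as x → +∞.
Divide numerator and denominator by x^4 and let the lower-order terms vanish; the numerator's degree 2 is below the denominator's degree 4, so the quotient → 0.
Limit = 0.

Final answer: 0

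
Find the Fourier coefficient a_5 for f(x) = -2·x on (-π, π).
a_5 = (1/π) ∫_{-π}^{π} f(x)·cos(5x) dx.
Evaluate the integral (use parity and integration by parts as needed): a_5 = 0.

Final answer: 0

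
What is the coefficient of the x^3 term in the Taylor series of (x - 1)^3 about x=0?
Expand to order 3: (x - 1)^3 = x^3 - 3·x^2 + 3·x - 1 + O(x^4).
The coefficient of x^3 is 1.

Final answer: 1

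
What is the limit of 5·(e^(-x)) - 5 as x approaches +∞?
Evaluate the dominant behaviour as x → +∞; each term tends to a finite value or vanishes.
Limit = -5.

Final answer: -5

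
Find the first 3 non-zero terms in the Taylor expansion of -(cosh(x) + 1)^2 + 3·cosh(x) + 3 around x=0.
-7·x^4/24 - x^2/2 + 2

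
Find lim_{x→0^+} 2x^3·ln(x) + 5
The product is a 0·∞ indeterminate form at x → 0⁺.
Rewrite the product as 2·ln(x) / x^(-3) and apply L'Hôpital, or use the standard hierarchy x^(-3) ≫ |ln x| as x → 0⁺.
The indeterminate product → 0, so the limit = 5.

Final answer: 5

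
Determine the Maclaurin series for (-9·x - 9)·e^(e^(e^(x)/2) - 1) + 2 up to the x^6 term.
x^6·(-11857·e^(e^(1/2))/5120 - 303·e^(1/2 + e^(1/2))/256 - 4623·e^(-1/2 + e^(1/2))/5120 - 197·e^(1 + e^(1/2))/1024 - 57·e^(3/2 + e^(1/2))/5120 - e^(e^(1/2) + 2)/5120) + x^5·(-771·e^(e^(1/2))/256 - 255·e^(1/2 + e^(1/2))/256 - 2241·e^(-1/2 + e^(1/2))/1280 - 3·e^(1 + e^(1/2))/32 - 3·e^(3/2 + e^(1/2))/1280) + x^4·(-429·e^(e^(1/2))/128 - 411·e^(-1/2 + e^(1/2))/128 - 39·e^(1/2 + e^(1/2))/64 - 3·e^(1 + e^(1/2))/128) + x^3·(-87·e^(-1/2 + e^(1/2))/16 - 45·e^(e^(1/2))/16 - 3·e^(1/2 + e^(1/2))/16) + x^2·(-63·e^(-1/2 + e^(1/2))/8 - 9·e^(e^(1/2))/8) + x·(-9·e^(-1 + e^(1/2)) - 9·e^(-1/2 + e^(1/2))/2) - 9·e^(-1 + e^(1/2)) + 2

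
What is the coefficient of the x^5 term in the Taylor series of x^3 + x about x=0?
Expand to order 5: x^3 + x = x^3 + x + O(x^6).
The coefficient of x^5 is 0.

Final answer: 0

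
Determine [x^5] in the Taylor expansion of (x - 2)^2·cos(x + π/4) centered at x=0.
Expand to order 5: (x - 2)^2·cos(x + π/4) = -√(2)·x^5/60 - √(2)·x^4/2 + 5·√(2)·x^3/6 + 3·√(2)·x^2/2 - 4·√(2)·x + 2·√(2) + O(x^6).
The coefficient of x^5 is -√(2)/60.

Final answer: -√(2)/60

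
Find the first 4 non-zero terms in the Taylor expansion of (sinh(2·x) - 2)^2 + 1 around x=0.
-16·x^3/3 + 4·x^2 - 8·x + 5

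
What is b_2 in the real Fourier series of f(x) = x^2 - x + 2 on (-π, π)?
b_2 = (1/π) ∫_{-π}^{π} f(x)·sin(2x) dx.
Evaluate the integral (use parity and integration by parts as needed): b_2 = 1.

Final answer: 1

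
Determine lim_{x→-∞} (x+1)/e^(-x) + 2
The quotient is an ∞/∞ indeterminate form as x → -∞.
Compare growth rates of the dominant terms (exponentials ≫ polynomials ≫ logarithms), or apply L'Hôpital's rule; the quotient → 0.
Adding the constant: 0 + 2 = 2. Limit = 2.

Final answer: 2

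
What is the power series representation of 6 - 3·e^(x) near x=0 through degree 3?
-x^3/2 - 3·x^2/2 - 3·x + 3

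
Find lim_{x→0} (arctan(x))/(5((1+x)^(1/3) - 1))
Both numerator and denominator → 0 as x → 0; this is a 0/0 indeterminate form.
Expand each to leading order near x = 0: numerator ~ x, denominator ~ 5·x/3.
The limit of the ratio is 3/5.

Final answer: 3/5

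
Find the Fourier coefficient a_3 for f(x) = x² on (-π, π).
a_3 = (1/π) ∫_{-π}^{π} f(x)·cos(3x) dx.
Evaluate the integral (use parity and integration by parts as needed): a_3 = -4/9.

Final answer: -4/9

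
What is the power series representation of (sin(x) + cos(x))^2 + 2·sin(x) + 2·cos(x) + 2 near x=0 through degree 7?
-13·x^7/504 - x^6/360 + 17·x^5/60 + x^4/12 - 5·x^3/3 - x^2 + 4·x + 5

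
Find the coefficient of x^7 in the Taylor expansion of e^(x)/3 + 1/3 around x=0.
Expand to order 7: e^(x)/3 + 1/3 = x^7/15120 + x^6/2160 + x^5/360 + x^4/72 + x^3/18 + x^2/6 + x/3 + 2/3 + O(x^8).
The coefficient of x^7 is 1/15120.

Final answer: 1/15120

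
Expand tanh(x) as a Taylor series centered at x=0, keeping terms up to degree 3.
-x^3/3 + x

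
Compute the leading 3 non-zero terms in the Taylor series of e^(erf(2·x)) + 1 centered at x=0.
8·x^2/π + 4·x/√(π) + 2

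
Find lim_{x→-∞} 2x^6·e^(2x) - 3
The product is a 0·∞ indeterminate form at x → -∞.
Rewrite the product as 2x^6 / e^(-2x) (an ∞/∞ form) and apply L'Hôpital, or use the standard hierarchy e^(2|x|) ≫ |x^6| as x → -∞.
The indeterminate product → 0, so the limit = -3.

Final answer: -3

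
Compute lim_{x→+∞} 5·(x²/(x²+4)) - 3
Evaluate the dominant behaviour as x → +∞; each term tends to a finite value or vanishes.
Limit = 2.

Final answer: 2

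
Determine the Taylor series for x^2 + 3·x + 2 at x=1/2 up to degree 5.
15/4 + 4·(x - 1/2) + (x - 1/2)^2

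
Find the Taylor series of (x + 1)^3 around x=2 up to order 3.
27 + 27·(x - 2) + 9·(x - 2)^2 + (x - 2)^3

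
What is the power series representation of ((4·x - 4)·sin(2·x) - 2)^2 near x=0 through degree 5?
2624·x^5/15 - 448·x^3/3 + 32·x^2 + 32·x + 4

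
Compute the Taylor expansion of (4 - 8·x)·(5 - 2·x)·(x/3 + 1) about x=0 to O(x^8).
16·x^3/3 - 124·x/3 + 20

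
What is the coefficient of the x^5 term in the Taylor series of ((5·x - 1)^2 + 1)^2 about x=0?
Expand to order 5: ((5·x - 1)^2 + 1)^2 = 625·x^4 - 500·x^3 + 200·x^2 - 40·x + 4 + O(x^6).
The coefficient of x^5 is 0.

Final answer: 0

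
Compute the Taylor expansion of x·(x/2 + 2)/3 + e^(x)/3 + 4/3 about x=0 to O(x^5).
x^4/72 + x^3/18 + x^2/3 + x + 5/3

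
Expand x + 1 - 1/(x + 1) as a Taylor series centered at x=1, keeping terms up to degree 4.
3/2 + 5·(x - 1)/4 - (x - 1)^2/8 + (x - 1)^3/16 - (x - 1)^4/32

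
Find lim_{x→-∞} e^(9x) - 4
Evaluate the dominant behaviour as x → -∞; each term tends to a finite value or vanishes.
Limit = -4.

Final answer: -4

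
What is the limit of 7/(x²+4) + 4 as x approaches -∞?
Evaluate the dominant behaviour as x → -∞; each term tends to a finite value or vanishes.
Limit = 4.

Final answer: 4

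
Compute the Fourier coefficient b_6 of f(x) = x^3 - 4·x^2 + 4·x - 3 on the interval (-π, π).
b_6 = (1/π) ∫_{-π}^{π} f(x)·sin(6x) dx.
Evaluate the integral (use parity and integration by parts as needed): b_6 = -π^2/3 - 23/18.

Final answer: -π^2/3 - 23/18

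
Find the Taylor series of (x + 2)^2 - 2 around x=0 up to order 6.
x^2 + 4·x + 2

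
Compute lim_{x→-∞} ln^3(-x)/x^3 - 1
The quotient is an ∞/∞ indeterminate form as x → -∞.
Compare growth rates of the dominant terms (exponentials ≫ polynomials ≫ logarithms), or apply L'Hôpital's rule; the quotient → 0.
Adding the constant: 0 - 1 = -1. Limit = -1.

Final answer: -1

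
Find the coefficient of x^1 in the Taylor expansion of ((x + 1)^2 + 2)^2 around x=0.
Expand to order 1: ((x + 1)^2 + 2)^2 = 12·x + 9 + O(x^2).
The coefficient of x^1 is 12.

Final answer: 12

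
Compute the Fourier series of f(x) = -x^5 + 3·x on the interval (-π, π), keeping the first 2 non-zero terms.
(-234 - 2·π^4 + 40·π^2)·sin(x) + (-5·π^2 + 9/2 + π^4)·sin(2·x)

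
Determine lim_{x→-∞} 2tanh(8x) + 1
Evaluate the dominant behaviour as x → -∞; each term tends to a finite value or vanishes.
Limit = -1.

Final answer: -1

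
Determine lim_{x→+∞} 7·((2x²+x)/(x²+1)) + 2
Evaluate the dominant behaviour as x → +∞; each term tends to a finite value or vanishes.
Limit = 16.

Final answer: 16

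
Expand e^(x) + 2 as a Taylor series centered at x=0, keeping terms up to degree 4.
x^4/24 + x^3/6 + x^2/2 + x + 3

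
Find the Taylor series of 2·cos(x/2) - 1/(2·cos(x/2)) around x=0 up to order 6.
-13·x^6/18432 - x^4/768 - 5·x^2/16 + 3/2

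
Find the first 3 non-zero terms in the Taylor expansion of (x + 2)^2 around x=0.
x^2 + 4·x + 4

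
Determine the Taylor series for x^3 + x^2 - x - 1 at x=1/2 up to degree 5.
-9/8 + 3·(x - 1/2)/4 + 5·(x - 1/2)^2/2 + (x - 1/2)^3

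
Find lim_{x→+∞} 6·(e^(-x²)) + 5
Evaluate the dominant behaviour as x → +∞; each term tends to a finite value or vanishes.
Limit = 5.

Final answer: 5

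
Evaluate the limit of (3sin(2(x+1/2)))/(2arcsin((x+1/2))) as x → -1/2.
Both numerator and denominator → 0 as x → -1/2; this is a 0/0 indeterminate form.
Expand each to leading order near x = -1/2: numerator ~ 6·(x + 1/2), denominator ~ 2·(x + 1/2).
The limit of the ratio is 3.

Final answer: 3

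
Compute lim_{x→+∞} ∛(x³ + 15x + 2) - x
This is an ∞ − ∞ indeterminate form.
Multiply by (A² + AB + B²)/(A² + AB + B²) where A = ∛(x³+15x + 2), B = x to use A³ − B³ = (A−B)(A²+AB+B²); the x³ terms cancel, leaving (15x + 2)/(A²+AB+B²) with denominator ~ 3x², so the limit is 0.
Limit = 0.

Final answer: 0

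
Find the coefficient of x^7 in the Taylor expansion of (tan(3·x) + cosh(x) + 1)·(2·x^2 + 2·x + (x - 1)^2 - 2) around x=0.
Expand to order 7: (tan(3·x) + cosh(x) + 1)·(2·x^2 + 2·x + (x - 1)^2 - 2) = -729·x^7/35 + 89·x^6/720 - 27·x^5/5 + 35·x^4/24 + 11·x^2/2 - 3·x - 2 + O(x^8).
The coefficient of x^7 is -729/35.

Final answer: -729/35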